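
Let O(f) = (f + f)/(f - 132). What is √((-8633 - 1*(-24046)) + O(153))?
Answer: √755951/7 ≈ 124.21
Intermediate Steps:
O(f) = 2*f/(-132 + f) (O(f) = (2*f)/(-132 + f) = 2*f/(-132 + f))
√((-8633 - 1*(-24046)) + O(153)) = √((-8633 - 1*(-24046)) + 2*153/(-132 + 153)) = √((-8633 + 24046) + 2*153/21) = √(15413 + 2*153*(1/21)) = √(15413 + 102/7) = √(107993/7) = √755951/7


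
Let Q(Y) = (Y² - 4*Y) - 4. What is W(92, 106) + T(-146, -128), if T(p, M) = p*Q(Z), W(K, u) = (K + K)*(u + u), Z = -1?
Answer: 38862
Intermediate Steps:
Q(Y) = -4 + Y² - 4*Y
W(K, u) = 4*K*u (W(K, u) = (2*K)*(2*u) = 4*K*u)
T(p, M) = p (T(p, M) = p*(-4 + (-1)² - 4*(-1)) = p*(-4 + 1 + 4) = p*1 = p)
W(92, 106) + T(-146, -128) = 4*92*106 - 146 = 39008 - 146 = 38862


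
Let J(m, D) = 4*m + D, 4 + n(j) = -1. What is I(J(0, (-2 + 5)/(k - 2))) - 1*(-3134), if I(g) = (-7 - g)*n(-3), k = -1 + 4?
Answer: 3184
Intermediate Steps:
n(j) = -5 (n(j) = -4 - 1 = -5)
k = 3
J(m, D) = D + 4*m
I(g) = 35 + 5*g (I(g) = (-7 - g)*(-5) = 35 + 5*g)
I(J(0, (-2 + 5)/(k - 2))) - 1*(-3134) = (35 + 5*((-2 + 5)/(3 - 2) + 4*0)) - 1*(-3134) = (35 + 5*(3/1 + 0)) + 3134 = (35 + 5*(3*1 + 0)) + 3134 = (35 + 5*(3 + 0)) + 3134 = (35 + 5*3) + 3134 = (35 + 15) + 3134 = 50 + 3134 = 3184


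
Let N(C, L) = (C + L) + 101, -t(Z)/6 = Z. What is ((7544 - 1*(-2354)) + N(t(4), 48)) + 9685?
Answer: 19708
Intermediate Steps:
t(Z) = -6*Z
N(C, L) = 101 + C + L
((7544 - 1*(-2354)) + N(t(4), 48)) + 9685 = ((7544 - 1*(-2354)) + (101 - 6*4 + 48)) + 9685 = ((7544 + 2354) + (101 - 24 + 48)) + 9685 = (9898 + 125) + 9685 = 10023 + 9685 = 19708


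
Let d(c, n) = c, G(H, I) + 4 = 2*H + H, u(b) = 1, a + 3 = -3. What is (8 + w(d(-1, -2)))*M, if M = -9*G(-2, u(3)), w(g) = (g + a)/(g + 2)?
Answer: 90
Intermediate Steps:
a = -6 (a = -3 - 3 = -6)
G(H, I) = -4 + 3*H (G(H, I) = -4 + (2*H + H) = -4 + 3*H)
w(g) = (-6 + g)/(2 + g) (w(g) = (g - 6)/(g + 2) = (-6 + g)/(2 + g))
M = 90 (M = -9*(-4 + 3*(-2)) = -9*(-4 - 6) = -9*(-10) = 90)
(8 + w(d(-1, -2)))*M = (8 + (-6 - 1)/(2 - 1))*90 = (8 - 7/1)*90 = (8 + 1*(-7))*90 = (8 - 7)*90 = 1*90 = 90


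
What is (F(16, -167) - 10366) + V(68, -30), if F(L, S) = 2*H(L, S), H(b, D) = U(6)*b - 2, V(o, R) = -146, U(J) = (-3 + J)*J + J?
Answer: -9748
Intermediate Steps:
U(J) = J + J*(-3 + J) (U(J) = J*(-3 + J) + J = J + J*(-3 + J))
H(b, D) = -2 + 24*b (H(b, D) = (6*(-2 + 6))*b - 2 = (6*4)*b - 2 = 24*b - 2 = -2 + 24*b)
F(L, S) = -4 + 48*L (F(L, S) = 2*(-2 + 24*L) = -4 + 48*L)
(F(16, -167) - 10366) + V(68, -30) = ((-4 + 48*16) - 10366) - 146 = ((-4 + 768) - 10366) - 146 = (764 - 10366) - 146 = -9602 - 146 = -9748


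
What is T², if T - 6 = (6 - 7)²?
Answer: 49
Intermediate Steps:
T = 7 (T = 6 + (6 - 7)² = 6 + (-1)² = 6 + 1 = 7)
T² = 7² = 49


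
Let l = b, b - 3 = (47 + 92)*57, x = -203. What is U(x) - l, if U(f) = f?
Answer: -8129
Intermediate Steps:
b = 7926 (b = 3 + (47 + 92)*57 = 3 + 139*57 = 3 + 7923 = 7926)
l = 7926
U(x) - l = -203 - 1*7926 = -203 - 7926 = -8129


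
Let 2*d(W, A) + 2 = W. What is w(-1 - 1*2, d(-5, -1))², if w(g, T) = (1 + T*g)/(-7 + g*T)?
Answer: 529/49 ≈ 10.796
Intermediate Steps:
d(W, A) = -1 + W/2
w(g, T) = (1 + T*g)/(-7 + T*g)
w(-1 - 1*2, d(-5, -1))² = ((1 + (-1 + (½)*(-5))*(-1 - 1*2))/(-7 + (-1 + (½)*(-5))*(-1 - 1*2)))² = ((1 + (-1 - 5/2)*(-1 - 2))/(-7 + (-1 - 5/2)*(-1 - 2)))² = ((1 - 7/2*(-3))/(-7 - 7/2*(-3)))² = ((1 + 21/2)/(-7 + 21/2))² = ((23/2)/(7/2))² = ((2/7)*(23/2))² = (23/7)² = 529/49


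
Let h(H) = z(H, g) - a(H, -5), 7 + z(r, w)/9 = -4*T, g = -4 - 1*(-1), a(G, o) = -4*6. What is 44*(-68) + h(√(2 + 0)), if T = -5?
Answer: -2851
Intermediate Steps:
a(G, o) = -24
g = -3 (g = -4 + 1 = -3)
z(r, w) = 117 (z(r, w) = -63 + 9*(-4*(-5)) = -63 + 9*20 = -63 + 180 = 117)
h(H) = 141 (h(H) = 117 - 1*(-24) = 117 + 24 = 141)
44*(-68) + h(√(2 + 0)) = 44*(-68) + 141 = -2992 + 141 = -2851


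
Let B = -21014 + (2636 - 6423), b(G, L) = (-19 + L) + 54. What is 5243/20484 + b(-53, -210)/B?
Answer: 6362683/24191604 ≈ 0.26301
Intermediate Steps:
b(G, L) = 35 + L
B = -24801 (B = -21014 - 3787 = -24801)
5243/20484 + b(-53, -210)/B = 5243/20484 + (35 - 210)/(-24801) = 5243*(1/20484) - 175*(-1/24801) = 5243/20484 + 25/3543 = 6362683/24191604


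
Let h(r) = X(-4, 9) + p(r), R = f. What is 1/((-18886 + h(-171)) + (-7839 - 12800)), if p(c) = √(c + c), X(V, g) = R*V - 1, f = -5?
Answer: -19753/780362189 - 3*I*√38/1560724378 ≈ -2.5313e-5 - 1.1849e-8*I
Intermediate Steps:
R = -5
X(V, g) = -1 - 5*V (X(V, g) = -5*V - 1 = -1 - 5*V)
p(c) = √2*√c (p(c) = √(2*c) = √2*√c)
h(r) = 19 + √2*√r (h(r) = (-1 - 5*(-4)) + √2*√r = (-1 + 20) + √2*√r = 19 + √2*√r)
1/((-18886 + h(-171)) + (-7839 - 12800)) = 1/((-18886 + (19 + √2*√(-171))) + (-7839 - 12800)) = 1/((-18886 + (19 + √2*(3*I*√19))) - 20639) = 1/((-18886 + (19 + 3*I*√38)) - 20639) = 1/((-18867 + 3*I*√38) - 20639) = 1/(-39506 + 3*I*√38)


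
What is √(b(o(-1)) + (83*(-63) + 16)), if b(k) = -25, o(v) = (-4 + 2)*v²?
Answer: 3*I*√582 ≈ 72.374*I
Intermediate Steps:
o(v) = -2*v²
√(b(o(-1)) + (83*(-63) + 16)) = √(-25 + (83*(-63) + 16)) = √(-25 + (-5229 + 16)) = √(-25 - 5213) = √(-5238) = 3*I*√582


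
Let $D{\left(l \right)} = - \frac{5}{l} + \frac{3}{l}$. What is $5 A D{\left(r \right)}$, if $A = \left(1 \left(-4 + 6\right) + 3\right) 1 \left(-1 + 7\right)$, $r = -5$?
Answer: $60$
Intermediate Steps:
$D{\left(l \right)} = - \frac{2}{l}$
$A = 30$ ($A = \left(1 \cdot 2 + 3\right) 1 \cdot 6 = \left(2 + 3\right) 1 \cdot 6 = 5 \cdot 1 \cdot 6 = 5 \cdot 6 = 30$)
$5 A D{\left(r \right)} = 5 \cdot 30 \left(- \frac{2}{-5}\right) = 150 \left(\left(-2\right) \left(- \frac{1}{5}\right)\right) = 150 \cdot \frac{2}{5} = 60$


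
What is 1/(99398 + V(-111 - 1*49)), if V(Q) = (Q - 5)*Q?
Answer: 1/125798 ≈ 7.9492e-6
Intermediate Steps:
V(Q) = Q*(-5 + Q) (V(Q) = (-5 + Q)*Q = Q*(-5 + Q))
1/(99398 + V(-111 - 1*49)) = 1/(99398 + (-111 - 1*49)*(-5 + (-111 - 1*49))) = 1/(99398 + (-111 - 49)*(-5 + (-111 - 49))) = 1/(99398 - 160*(-5 - 160)) = 1/(99398 - 160*(-165)) = 1/(99398 + 26400) = 1/125798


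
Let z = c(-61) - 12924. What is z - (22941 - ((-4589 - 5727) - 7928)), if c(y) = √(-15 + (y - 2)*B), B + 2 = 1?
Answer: -54109 + 4*√3 ≈ -54102.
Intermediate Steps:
B = -1 (B = -2 + 1 = -1)
c(y) = √(-13 - y) (c(y) = √(-15 + (y - 2)*(-1)) = √(-15 + (-2 + y)*(-1)) = √(-15 + (2 - y)) = √(-13 - y))
z = -12924 + 4*√3 (z = √(-13 - 1*(-61)) - 12924 = √(-13 + 61) - 12924 = √48 - 12924 = 4*√3 - 12924 = -12924 + 4*√3 ≈ -12917.)
z - (22941 - ((-4589 - 5727) - 7928)) = (-12924 + 4*√3) - (22941 - ((-4589 - 5727) - 7928)) = (-12924 + 4*√3) - (22941 - (-10316 - 7928)) = (-12924 + 4*√3) - (22941 - 1*(-18244)) = (-12924 + 4*√3) - (22941 + 18244) = (-12924 + 4*√3) - 1*41185 = (-12924 + 4*√3) - 41185 = -54109 + 4*√3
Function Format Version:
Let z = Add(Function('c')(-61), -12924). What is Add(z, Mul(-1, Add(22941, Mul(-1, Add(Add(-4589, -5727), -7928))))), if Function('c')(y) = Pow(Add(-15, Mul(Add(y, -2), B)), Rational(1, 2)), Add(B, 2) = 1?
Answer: Add(-54109, Mul(4, Pow(3, Rational(1, 2)))) ≈ -54102.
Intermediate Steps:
B = -1 (B = Add(-2, 1) = -1)
Function('c')(y) = Pow(Add(-13, Mul(-1, y)), Rational(1, 2)) (Function('c')(y) = Pow(Add(-15, Mul(Add(y, -2), -1)), Rational(1, 2)) = Pow(Add(-15, Mul(Add(-2, y), -1)), Rational(1, 2)) = Pow(Add(-15, Add(2, Mul(-1, y))), Rational(1, 2)) = Pow(Add(-13, Mul(-1, y)), Rational(1, 2)))
z = Add(-12924, Mul(4, Pow(3, Rational(1, 2)))) (z = Add(Pow(Add(-13, Mul(-1, -61)), Rational(1, 2)), -12924) = Add(Pow(Add(-13, 61), Rational(1, 2)), -12924) = Add(Pow(48, Rational(1, 2)), -12924) = Add(Mul(4, Pow(3, Rational(1, 2))), -12924) = Add(-12924, Mul(4, Pow(3, Rational(1, 2)))) ≈ -12917.)
Add(z, Mul(-1, Add(22941, Mul(-1, Add(Add(-4589, -5727), -7928))))) = Add(Add(-12924, Mul(4, Pow(3, Rational(1, 2)))), Mul(-1, Add(22941, Mul(-1, Add(Add(-4589, -5727), -7928))))) = Add(Add(-12924, Mul(4, Pow(3, Rational(1, 2)))), Mul(-1, Add(22941, Mul(-1, Add(-10316, -7928))))) = Add(Add(-12924, Mul(4, Pow(3, Rational(1, 2)))), Mul(-1, Add(22941, Mul(-1, -18244)))) = Add(Add(-12924, Mul(4, Pow(3, Rational(1, 2)))), Mul(-1, Add(22941, 18244))) = Add(Add(-12924, Mul(4, Pow(3, Rational(1, 2)))), Mul(-1, 41185)) = Add(Add(-12924, Mul(4, Pow(3, Rational(1, 2)))), -41185) = Add(-54109, Mul(4, Pow(3, Rational(1, 2))))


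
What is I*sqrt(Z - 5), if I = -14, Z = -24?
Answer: -14*I*sqrt(29) ≈ -75.392*I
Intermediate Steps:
I*sqrt(Z - 5) = -14*sqrt(-24 - 5) = -14*I*sqrt(29)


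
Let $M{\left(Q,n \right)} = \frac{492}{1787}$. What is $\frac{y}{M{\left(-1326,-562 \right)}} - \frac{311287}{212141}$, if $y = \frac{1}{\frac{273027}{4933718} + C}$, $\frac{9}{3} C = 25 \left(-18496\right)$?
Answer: $- \frac{58233621972040652199}{39685372050665879878} \approx -1.4674$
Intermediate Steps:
$M{\left(Q,n \right)} = \frac{492}{1787}$ ($M{\left(Q,n \right)} = 492 \cdot \frac{1}{1787} = \frac{492}{1787}$)
$C = - \frac{462400}{3}$ ($C = \frac{25 \left(-18496\right)}{3} = \frac{1}{3} \left(-462400\right) = - \frac{462400}{3} \approx -1.5413 \cdot 10^{5}$)
$y = - \frac{14801154}{2281350384119}$ ($y = \frac{1}{\frac{273027}{4933718} - \frac{462400}{3}} = \frac{1}{- \frac{2281350384119}{14801154}} = - \frac{14801154}{2281350384119} \approx -6.4879 \cdot 10^{-6}$)
$\frac{y}{M{\left(-1326,-562 \right)}} - \frac{311287}{212141} = - \frac{14801154}{2281350384119 \cdot \frac{492}{1787}} - \frac{311287}{212141} = \left(- \frac{14801154}{2281350384119}\right) \frac{1787}{492} - \frac{311287}{212141} = - \frac{4408277033}{187070731497758} - \frac{311287}{212141} = - \frac{58233621972040652199}{39685372050665879878}$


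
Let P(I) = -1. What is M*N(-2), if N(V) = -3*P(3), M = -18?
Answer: -54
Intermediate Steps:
N(V) = 3 (N(V) = -3*(-1) = 3)
M*N(-2) = -18*3 = -54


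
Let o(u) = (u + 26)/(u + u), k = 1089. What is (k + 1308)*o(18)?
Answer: 8789/3 ≈ 2929.7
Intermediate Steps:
o(u) = (26 + u)/(2*u) (o(u) = (26 + u)/((2*u)) = (26 + u)*(1/(2*u)) = (26 + u)/(2*u))
(k + 1308)*o(18) = (1089 + 1308)*((½)*(26 + 18)/18) = 2397*((½)*(1/18)*44) = 2397*(11/9) = 8789/3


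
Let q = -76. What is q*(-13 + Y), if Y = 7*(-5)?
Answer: 3648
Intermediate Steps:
Y = -35
q*(-13 + Y) = -76*(-13 - 35) = -76*(-48) = 3648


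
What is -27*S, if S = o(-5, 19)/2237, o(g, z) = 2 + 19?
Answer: -567/2237 ≈ -0.25346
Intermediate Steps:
o(g, z) = 21
S = 21/2237 ≈ 0.0093876
-27*S = -27*21/2237 = -567/2237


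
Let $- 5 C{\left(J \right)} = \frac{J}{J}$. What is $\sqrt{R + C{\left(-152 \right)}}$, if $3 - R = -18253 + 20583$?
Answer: $\frac{2 i \sqrt{14545}}{5} \approx 48.241 i$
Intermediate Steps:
$C{\left(J \right)} = - \frac{1}{5}$ ($C{\left(J \right)} = - \frac{J \frac{1}{J}}{5} = \left(- \frac{1}{5}\right) 1 = - \frac{1}{5}$)
$R = -2327$ ($R = 3 - \left(-18253 + 20583\right) = 3 - 2330 = -2327$)
$\sqrt{R + C{\left(-152 \right)}} = \sqrt{-2327 - \frac{1}{5}} = \sqrt{- \frac{11636}{5}} = \frac{2 i \sqrt{14545}}{5}$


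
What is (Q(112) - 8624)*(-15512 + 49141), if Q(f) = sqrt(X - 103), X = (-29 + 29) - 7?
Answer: -290016496 + 33629*I*sqrt(110) ≈ -2.9002e+8 + 3.527e+5*I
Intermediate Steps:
X = -7 (X = 0 - 7 = -7)
Q(f) = I*sqrt(110) (Q(f) = sqrt(-7 - 103) = sqrt(-110) = I*sqrt(110))
(Q(112) - 8624)*(-15512 + 49141) = (I*sqrt(110) - 8624)*(-15512 + 49141) = (-8624 + I*sqrt(110))*33629 = -290016496 + 33629*I*sqrt(110)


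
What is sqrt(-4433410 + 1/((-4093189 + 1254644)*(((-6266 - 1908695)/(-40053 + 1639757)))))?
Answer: 7*I*sqrt(2673334178094795747137485814730)/5435702971745 ≈ 2105.6*I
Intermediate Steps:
sqrt(-4433410 + 1/((-4093189 + 1254644)*(((-6266 - 1908695)/(-40053 + 1639757))))) = sqrt(-4433410 + 1/((-2838545)*((-1914961/1599704)))) = sqrt(-4433410 - 1/(2838545*((-1914961*1/1599704)))) = sqrt(-4433410 - 1/(2838545*(-1914961/1599704))) = sqrt(-4433410 - 1/2838545*(-1599704/1914961)) = sqrt(-4433410 + 1599704/5435702971745) = sqrt(-24098699911962400746/5435702971745) = 7*I*sqrt(2673334178094795747137485814730)/5435702971745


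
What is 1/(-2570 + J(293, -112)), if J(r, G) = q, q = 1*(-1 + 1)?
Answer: -1/2570 ≈ -0.00038911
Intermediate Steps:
q = 0 (q = 1*0 = 0)
J(r, G) = 0
1/(-2570 + J(293, -112)) = 1/(-2570 + 0) = 1/(-2570) = -1/2570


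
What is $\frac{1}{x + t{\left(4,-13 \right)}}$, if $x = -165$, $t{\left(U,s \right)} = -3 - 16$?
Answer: $- \frac{1}{184} \approx -0.0054348$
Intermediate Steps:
$t{\left(U,s \right)} = -19$ ($t{\left(U,s \right)} = -3 - 16 = -19$)
$\frac{1}{x + t{\left(4,-13 \right)}} = \frac{1}{-165 - 19} = \frac{1}{-184} = - \frac{1}{184}$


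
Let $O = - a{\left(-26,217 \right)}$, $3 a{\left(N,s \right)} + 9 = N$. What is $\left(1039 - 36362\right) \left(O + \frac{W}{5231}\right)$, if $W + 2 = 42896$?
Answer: $- \frac{11012545741}{15693} \approx -7.0175 \cdot 10^{5}$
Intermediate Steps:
$W = 42894$ ($W = -2 + 42896 = 42894$)
$a{\left(N,s \right)} = -3 + \frac{N}{3}$
$O = \frac{35}{3}$ ($O = - (-3 + \frac{1}{3} \left(-26\right)) = - (-3 - \frac{26}{3}) = \left(-1\right) \left(- \frac{35}{3}\right) = \frac{35}{3} \approx 11.667$)
$\left(1039 - 36362\right) \left(O + \frac{W}{5231}\right) = \left(1039 - 36362\right) \left(\frac{35}{3} + \frac{42894}{5231}\right) = - 35323 \left(\frac{35}{3} + 42894 \cdot \frac{1}{5231}\right) = - 35323 \left(\frac{35}{3} + \frac{42894}{5231}\right) = \left(-35323\right) \frac{311767}{15693} = - \frac{11012545741}{15693}$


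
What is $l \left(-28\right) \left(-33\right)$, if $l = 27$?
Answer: $24948$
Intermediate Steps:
$l \left(-28\right) \left(-33\right) = 27 \left(-28\right) \left(-33\right) = \left(-756\right) \left(-33\right) = 24948$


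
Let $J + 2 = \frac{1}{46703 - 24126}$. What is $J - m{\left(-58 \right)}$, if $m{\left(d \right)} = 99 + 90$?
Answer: $- \frac{4312206}{22577} \approx -191.0$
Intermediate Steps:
$m{\left(d \right)} = 189$
$J = - \frac{45153}{22577}$ ($J = -2 + \frac{1}{46703 - 24126} = -2 + \frac{1}{22577} = - \frac{45153}{22577} \approx -2.0$)
$J - m{\left(-58 \right)} = - \frac{45153}{22577} - 189 = - \frac{4312206}{22577}$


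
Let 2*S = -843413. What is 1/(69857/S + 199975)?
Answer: 843413/168661374961 ≈ 5.0006e-6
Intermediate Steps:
S = -843413/2 (S = (½)*(-843413) = -843413/2 ≈ -4.2171e+5)
1/(69857/S + 199975) = 1/(69857/(-843413/2) + 199975) = 1/(69857*(-2/843413) + 199975) = 1/(-139714/843413 + 199975) = 1/(168661374961/843413) = 843413/168661374961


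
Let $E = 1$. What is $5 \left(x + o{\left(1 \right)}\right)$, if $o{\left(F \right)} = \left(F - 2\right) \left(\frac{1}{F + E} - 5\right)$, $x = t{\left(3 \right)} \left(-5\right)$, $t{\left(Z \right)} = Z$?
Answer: $- \frac{105}{2} \approx -52.5$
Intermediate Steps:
$x = -15$ ($x = 3 \left(-5\right) = -15$)
$o{\left(F \right)} = \left(-5 + \frac{1}{1 + F}\right) \left(-2 + F\right)$ ($o{\left(F \right)} = \left(F - 2\right) \left(\frac{1}{F + 1} - 5\right) = \left(-2 + F\right) \left(\frac{1}{1 + F} - 5\right) = \left(-2 + F\right) \left(-5 + \frac{1}{1 + F}\right) = \left(-5 + \frac{1}{1 + F}\right) \left(-2 + F\right)$)
$5 \left(x + o{\left(1 \right)}\right) = 5 \left(-15 + \frac{8 - 5 \cdot 1^{2} + 6 \cdot 1}{1 + 1}\right) = 5 \left(-15 + \frac{8 - 5 + 6}{2}\right) = 5 \left(-15 + \frac{1}{2} \cdot 9\right) = 5 \left(-15 + \frac{9}{2}\right) = 5 \left(- \frac{21}{2}\right) = - \frac{105}{2}$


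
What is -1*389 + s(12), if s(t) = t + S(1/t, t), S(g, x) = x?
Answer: -365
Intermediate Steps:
s(t) = 2*t (s(t) = t + t = 2*t)
-1*389 + s(12) = -1*389 + 2*12 = -389 + 24 = -365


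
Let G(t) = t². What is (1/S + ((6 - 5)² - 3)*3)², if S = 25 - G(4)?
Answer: 2809/81 ≈ 34.679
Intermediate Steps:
S = 9 (S = 25 - 1*4² = 25 - 1*16 = 25 - 16 = 9)
(1/S + ((6 - 5)² - 3)*3)² = (1/9 + ((6 - 5)² - 3)*3)² = (⅑ + (1² - 3)*3)² = (⅑ + (1 - 3)*3)² = (⅑ - 2*3)² = (⅑ - 6)² = (-53/9)² = 2809/81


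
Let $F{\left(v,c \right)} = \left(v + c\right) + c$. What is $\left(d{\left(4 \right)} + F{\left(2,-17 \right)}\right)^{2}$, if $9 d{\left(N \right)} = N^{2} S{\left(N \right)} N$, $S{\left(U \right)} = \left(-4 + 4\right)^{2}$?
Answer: $1024$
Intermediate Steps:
$S{\left(U \right)} = 0$ ($S{\left(U \right)} = 0^{2} = 0$)
$d{\left(N \right)} = 0$ ($d{\left(N \right)} = \frac{N^{2} \cdot 0 N}{9} = \frac{0 N}{9} = \frac{1}{9} \cdot 0 = 0$)
$F{\left(v,c \right)} = v + 2 c$ ($F{\left(v,c \right)} = \left(c + v\right) + c = v + 2 c$)
$\left(d{\left(4 \right)} + F{\left(2,-17 \right)}\right)^{2} = \left(0 + \left(2 + 2 \left(-17\right)\right)\right)^{2} = \left(0 + \left(2 - 34\right)\right)^{2} = \left(0 - 32\right)^{2} = \left(-32\right)^{2} = 1024$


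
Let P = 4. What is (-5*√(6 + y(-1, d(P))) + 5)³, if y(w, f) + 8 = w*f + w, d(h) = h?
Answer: -2500 + 500*I*√7 ≈ -2500.0 + 1322.9*I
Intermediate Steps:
y(w, f) = -8 + w + f*w (y(w, f) = -8 + (w*f + w) = -8 + (f*w + w) = -8 + (w + f*w) = -8 + w + f*w)
(-5*√(6 + y(-1, d(P))) + 5)³ = (-5*√(6 + (-8 - 1 + 4*(-1))) + 5)³ = (-5*√(6 + (-8 - 1 - 4)) + 5)³ = (-5*√(6 - 13) + 5)³ = (-5*I*√7 + 5)³ = (5 - 5*I*√7)³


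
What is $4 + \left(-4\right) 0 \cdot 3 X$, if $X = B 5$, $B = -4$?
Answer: $4$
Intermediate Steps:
$X = -20$ ($X = \left(-4\right) 5 = -20$)
$4 + \left(-4\right) 0 \cdot 3 X = 4 + \left(-4\right) 0 \cdot 3 \left(-20\right) = 4 + 0 \cdot 3 \left(-20\right) = 4 + 0 \left(-20\right) = 4 + 0 = 4$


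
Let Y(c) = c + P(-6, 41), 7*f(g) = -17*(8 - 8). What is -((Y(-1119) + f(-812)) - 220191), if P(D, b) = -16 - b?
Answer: 221367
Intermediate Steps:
f(g) = 0 (f(g) = (-17*(8 - 8))/7 = (-17*0)/7 = (1/7)*0 = 0)
Y(c) = -57 + c (Y(c) = c + (-16 - 1*41) = c + (-16 - 41) = c - 57 = -57 + c)
-((Y(-1119) + f(-812)) - 220191) = -(((-57 - 1119) + 0) - 220191) = -((-1176 + 0) - 220191) = -(-1176 - 220191) = -1*(-221367) = 221367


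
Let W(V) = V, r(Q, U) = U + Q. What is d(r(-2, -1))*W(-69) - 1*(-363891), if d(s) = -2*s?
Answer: 363477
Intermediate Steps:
r(Q, U) = Q + U
d(r(-2, -1))*W(-69) - 1*(-363891) = -2*(-2 - 1)*(-69) - 1*(-363891) = -2*(-3)*(-69) + 363891 = 6*(-69) + 363891 = -414 + 363891 = 363477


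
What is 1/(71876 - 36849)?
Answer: 1/35027 ≈ 2.8549e-5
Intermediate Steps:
1/(71876 - 36849) = 1/35027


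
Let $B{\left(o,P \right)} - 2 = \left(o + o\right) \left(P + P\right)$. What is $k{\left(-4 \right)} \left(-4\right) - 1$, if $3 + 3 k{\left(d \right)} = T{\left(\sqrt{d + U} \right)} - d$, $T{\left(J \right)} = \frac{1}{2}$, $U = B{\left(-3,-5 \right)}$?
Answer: $-3$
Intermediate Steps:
$B{\left(o,P \right)} = 2 + 4 P o$ ($B{\left(o,P \right)} = 2 + \left(o + o\right) \left(P + P\right) = 2 + 2 o 2 P = 2 + 4 P o$)
$U = 62$ ($U = 2 + 4 \left(-5\right) \left(-3\right) = 2 + 60 = 62$)
$T{\left(J \right)} = \frac{1}{2}$
$k{\left(d \right)} = - \frac{5}{6} - \frac{d}{3}$ ($k{\left(d \right)} = -1 + \frac{\frac{1}{2} - d}{3} = -1 - \left(- \frac{1}{6} + \frac{d}{3}\right) = - \frac{5}{6} - \frac{d}{3}$)
$k{\left(-4 \right)} \left(-4\right) - 1 = \left(- \frac{5}{6} - - \frac{4}{3}\right) \left(-4\right) - 1 = \left(- \frac{5}{6} + \frac{4}{3}\right) \left(-4\right) - 1 = \frac{1}{2} \left(-4\right) - 1 = -2 - 1 = -3$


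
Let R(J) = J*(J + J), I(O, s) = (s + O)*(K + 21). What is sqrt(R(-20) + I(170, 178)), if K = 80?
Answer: 2*sqrt(8987) ≈ 189.60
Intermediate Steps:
I(O, s) = 101*O + 101*s (I(O, s) = (s + O)*(80 + 21) = (O + s)*101 = 101*O + 101*s)
R(J) = 2*J**2 (R(J) = J*(2*J) = 2*J**2)
sqrt(R(-20) + I(170, 178)) = sqrt(2*(-20)**2 + (101*170 + 101*178)) = sqrt(2*400 + (17170 + 17978)) = sqrt(800 + 35148) = sqrt(35948) = 2*sqrt(8987)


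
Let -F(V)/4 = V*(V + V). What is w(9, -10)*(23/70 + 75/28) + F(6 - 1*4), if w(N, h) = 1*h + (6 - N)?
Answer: -9953/140 ≈ -71.093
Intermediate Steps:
F(V) = -8*V**2 (F(V) = -4*V*(V + V) = -4*V*2*V = -8*V**2)
w(N, h) = 6 + h - N (w(N, h) = h + (6 - N) = 6 + h - N)
w(9, -10)*(23/70 + 75/28) + F(6 - 1*4) = (6 - 10 - 1*9)*(23/70 + 75/28) - 8*(6 - 1*4)**2 = (6 - 10 - 9)*(23*(1/70) + 75*(1/28)) - 8*(6 - 4)**2 = -13*(23/70 + 75/28) - 8*2**2 = -13*421/140 - 8*4 = -5473/140 - 32 = -9953/140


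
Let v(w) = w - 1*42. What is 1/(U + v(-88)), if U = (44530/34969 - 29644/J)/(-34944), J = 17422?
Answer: -443519380304/57657514005783 ≈ -0.0076923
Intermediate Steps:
v(w) = -42 + w (v(w) = w - 42 = -42 + w)
U = 5433737/443519380304 (U = (44530/34969 - 29644/17422)/(-34944) = (44530*(1/34969) - 29644*1/17422)*(-1/34944) = (44530/34969 - 14822/8711)*(-1/34944) = -130409688/304614959*(-1/34944) = 5433737/443519380304 ≈ 1.2251e-5)
1/(U + v(-88)) = 1/(5433737/443519380304 + (-42 - 88)) = 1/(5433737/443519380304 - 130) = 1/(-57657514005783/443519380304) = -443519380304/57657514005783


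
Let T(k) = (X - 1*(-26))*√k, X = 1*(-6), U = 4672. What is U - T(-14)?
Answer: 4672 - 20*I*√14 ≈ 4672.0 - 74.833*I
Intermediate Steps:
X = -6
T(k) = 20*√k (T(k) = (-6 - 1*(-26))*√k = (-6 + 26)*√k = 20*√k)
U - T(-14) = 4672 - 20*√(-14) = 4672 - 20*I*√14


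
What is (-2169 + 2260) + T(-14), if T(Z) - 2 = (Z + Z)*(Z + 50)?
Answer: -915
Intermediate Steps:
T(Z) = 2 + 2*Z*(50 + Z) (T(Z) = 2 + (Z + Z)*(Z + 50) = 2 + (2*Z)*(50 + Z) = 2 + 2*Z*(50 + Z))
(-2169 + 2260) + T(-14) = (-2169 + 2260) + (2 + 2*(-14)² + 100*(-14)) = 91 + (2 + 2*196 - 1400) = 91 + (2 + 392 - 1400) = 91 - 1006 = -915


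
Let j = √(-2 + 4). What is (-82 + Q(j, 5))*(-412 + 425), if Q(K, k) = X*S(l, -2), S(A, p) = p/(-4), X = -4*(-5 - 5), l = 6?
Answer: -806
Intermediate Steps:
j = √2 ≈ 1.4142
X = 40 (X = -4*(-10) = 40)
S(A, p) = -p/4 (S(A, p) = p*(-¼) = -p/4)
Q(K, k) = 20 (Q(K, k) = 40*(-¼*(-2)) = 40*(½) = 20)
(-82 + Q(j, 5))*(-412 + 425) = (-82 + 20)*(-412 + 425) = -62*13 = -806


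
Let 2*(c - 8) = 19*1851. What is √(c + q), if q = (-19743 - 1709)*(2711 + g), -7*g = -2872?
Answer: I*√13120284814/14 ≈ 8181.7*I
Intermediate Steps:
g = 2872/7 (g = -⅐*(-2872) = 2872/7 ≈ 410.29)
q = -468704748/7 (q = (-19743 - 1709)*(2711 + 2872/7) = -21452*21849/7 = -468704748/7 ≈ -6.6958e+7)
c = 35185/2 (c = 8 + (19*1851)/2 = 8 + (½)*35169 = 8 + 35169/2 = 35185/2 ≈ 17593.)
√(c + q) = √(35185/2 - 468704748/7) = √(-937163201/14) = I*√13120284814/14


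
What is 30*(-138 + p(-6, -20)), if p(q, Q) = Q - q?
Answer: -4560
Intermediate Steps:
30*(-138 + p(-6, -20)) = 30*(-138 + (-20 - 1*(-6))) = 30*(-138 + (-20 + 6)) = 30*(-138 - 14) = 30*(-152) = -4560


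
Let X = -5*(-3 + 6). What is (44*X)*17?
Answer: -11220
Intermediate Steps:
X = -15 (X = -5*3 = -15)
(44*X)*17 = (44*(-15))*17 = -660*17 = -11220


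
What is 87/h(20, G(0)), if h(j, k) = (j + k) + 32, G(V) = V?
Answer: 87/52 ≈ 1.6731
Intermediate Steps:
h(j, k) = 32 + j + k
87/h(20, G(0)) = 87/(32 + 20 + 0) = 87/52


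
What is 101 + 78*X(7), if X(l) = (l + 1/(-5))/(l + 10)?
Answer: 661/5 ≈ 132.20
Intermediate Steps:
X(l) = (-⅕ + l)/(10 + l) (X(l) = (l - ⅕)/(10 + l) = (-⅕ + l)/(10 + l))
101 + 78*X(7) = 101 + 78*((-⅕ + 7)/(10 + 7)) = 101 + 78*((34/5)/17) = 101 + 78*((1/17)*(34/5)) = 101 + 78*(⅖) = 101 + 156/5 = 661/5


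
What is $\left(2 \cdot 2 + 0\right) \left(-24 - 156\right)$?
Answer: $-720$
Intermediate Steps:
$\left(2 \cdot 2 + 0\right) \left(-24 - 156\right) = \left(4 + 0\right) \left(-180\right) = 4 \left(-180\right) = -720$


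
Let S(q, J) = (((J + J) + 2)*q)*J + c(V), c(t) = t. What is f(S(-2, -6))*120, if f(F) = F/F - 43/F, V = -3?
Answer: 6640/41 ≈ 161.95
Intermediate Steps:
S(q, J) = -3 + J*q*(2 + 2*J) (S(q, J) = (((J + J) + 2)*q)*J - 3 = ((2*J + 2)*q)*J - 3 = ((2 + 2*J)*q)*J - 3 = (q*(2 + 2*J))*J - 3 = J*q*(2 + 2*J) - 3 = -3 + J*q*(2 + 2*J))
f(F) = 1 - 43/F
f(S(-2, -6))*120 = ((-43 + (-3 + 2*(-6)*(-2) + 2*(-2)*(-6)²))/(-3 + 2*(-6)*(-2) + 2*(-2)*(-6)²))*120 = ((-43 + (-3 + 24 + 2*(-2)*36))/(-3 + 24 + 2*(-2)*36))*120 = ((-43 + (-3 + 24 - 144))/(-3 + 24 - 144))*120 = ((-43 - 123)/(-123))*120 = -1/123*(-166)*120 = (166/123)*120 = 6640/41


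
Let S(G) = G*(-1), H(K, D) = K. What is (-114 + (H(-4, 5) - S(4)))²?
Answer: 12996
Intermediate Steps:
S(G) = -G
(-114 + (H(-4, 5) - S(4)))² = (-114 + (-4 - (-1)*4))² = (-114 + (-4 - 1*(-4)))² = (-114 + (-4 + 4))² = (-114 + 0)² = (-114)² = 12996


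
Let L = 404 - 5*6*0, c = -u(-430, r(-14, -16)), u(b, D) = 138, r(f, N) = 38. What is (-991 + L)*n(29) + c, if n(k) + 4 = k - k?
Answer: 2210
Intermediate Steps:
c = -138 (c = -1*138 = -138)
n(k) = -4 (n(k) = -4 + (k - k) = -4 + 0 = -4)
L = 404 (L = 404 - 30*0 = 404 - 1*0 = 404 + 0 = 404)
(-991 + L)*n(29) + c = (-991 + 404)*(-4) - 138 = -587*(-4) - 138 = 2348 - 138 = 2210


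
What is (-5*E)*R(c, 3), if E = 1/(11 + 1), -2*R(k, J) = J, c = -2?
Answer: 5/8 ≈ 0.62500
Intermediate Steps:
R(k, J) = -J/2
E = 1/12 ≈ 0.083333
(-5*E)*R(c, 3) = (-5*1/12)*(-1/2*3) = -5/12*(-3/2) = 5/8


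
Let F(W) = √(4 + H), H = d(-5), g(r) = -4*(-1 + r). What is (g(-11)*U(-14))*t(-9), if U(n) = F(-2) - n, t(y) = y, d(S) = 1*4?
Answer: -6048 - 864*√2 ≈ -7269.9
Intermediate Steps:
d(S) = 4
g(r) = 4 - 4*r
H = 4
F(W) = 2*√2 (F(W) = √(4 + 4) = √8 = 2*√2)
U(n) = -n + 2*√2 (U(n) = 2*√2 - n = -n + 2*√2)
(g(-11)*U(-14))*t(-9) = ((4 - 4*(-11))*(-1*(-14) + 2*√2))*(-9) = ((4 + 44)*(14 + 2*√2))*(-9) = (48*(14 + 2*√2))*(-9) = (672 + 96*√2)*(-9) = -6048 - 864*√2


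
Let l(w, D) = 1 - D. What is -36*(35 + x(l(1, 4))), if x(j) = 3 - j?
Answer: -1476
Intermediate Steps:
-36*(35 + x(l(1, 4))) = -36*(35 + (3 - (1 - 1*4))) = -36*(35 + (3 - (1 - 4))) = -36*(35 + (3 - 1*(-3))) = -36*(35 + (3 + 3)) = -36*(35 + 6) = -36*41 = -1476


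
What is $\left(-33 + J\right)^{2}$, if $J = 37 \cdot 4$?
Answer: $13225$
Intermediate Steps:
$J = 148$
$\left(-33 + J\right)^{2} = \left(-33 + 148\right)^{2} = 115^{2} = 13225$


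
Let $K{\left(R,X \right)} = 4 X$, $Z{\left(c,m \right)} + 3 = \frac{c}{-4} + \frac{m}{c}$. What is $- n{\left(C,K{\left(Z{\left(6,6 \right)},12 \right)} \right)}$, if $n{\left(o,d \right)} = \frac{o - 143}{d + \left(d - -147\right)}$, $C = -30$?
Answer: $\frac{173}{243} \approx 0.71193$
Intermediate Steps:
$Z{\left(c,m \right)} = -3 - \frac{c}{4} + \frac{m}{c}$ ($Z{\left(c,m \right)} = -3 + \left(\frac{c}{-4} + \frac{m}{c}\right) = -3 + \left(c \left(- \frac{1}{4}\right) + \frac{m}{c}\right) = -3 - \left(\frac{c}{4} - \frac{m}{c}\right) = -3 - \frac{c}{4} + \frac{m}{c}$)
$n{\left(o,d \right)} = \frac{-143 + o}{147 + 2 d}$ ($n{\left(o,d \right)} = \frac{-143 + o}{d + \left(d + 147\right)} = \frac{-143 + o}{d + \left(147 + d\right)} = \frac{-143 + o}{147 + 2 d}$)
$- n{\left(C,K{\left(Z{\left(6,6 \right)},12 \right)} \right)} = - \frac{-143 - 30}{147 + 2 \cdot 4 \cdot 12} = - \frac{-173}{147 + 2 \cdot 48} = - \frac{-173}{147 + 96} = - \frac{-173}{243} = \left(-1\right) \left(- \frac{173}{243}\right) = \frac{173}{243}$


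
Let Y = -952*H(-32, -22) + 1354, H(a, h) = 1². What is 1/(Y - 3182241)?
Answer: -1/3181839 ≈ -3.1428e-7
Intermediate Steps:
H(a, h) = 1
Y = 402 (Y = -952*1 + 1354 = -952 + 1354 = 402)
1/(Y - 3182241) = 1/(402 - 3182241) = 1/(-3181839) = -1/3181839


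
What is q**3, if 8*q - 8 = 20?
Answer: 343/8 ≈ 42.875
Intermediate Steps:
q = 7/2 (q = 1 + (1/8)*20 = 1 + 5/2 = 7/2 ≈ 3.5000)
q**3 = (7/2)**3 = 343/8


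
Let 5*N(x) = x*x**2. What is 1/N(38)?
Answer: 5/54872 ≈ 9.1121e-5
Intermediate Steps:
N(x) = x**3/5 (N(x) = (x*x**2)/5 = x**3/5)
1/N(38) = 1/((1/5)*38**3) = 1/((1/5)*54872) = 1/(54872/5) = 5/54872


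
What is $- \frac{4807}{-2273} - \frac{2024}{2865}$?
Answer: $\frac{9171503}{6512145} \approx 1.4084$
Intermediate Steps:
$- \frac{4807}{-2273} - \frac{2024}{2865} = \left(-4807\right) \left(- \frac{1}{2273}\right) - \frac{2024}{2865} = \frac{4807}{2273} - \frac{2024}{2865} = \frac{9171503}{6512145}$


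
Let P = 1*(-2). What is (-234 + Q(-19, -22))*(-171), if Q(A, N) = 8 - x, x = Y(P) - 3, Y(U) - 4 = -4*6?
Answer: 34713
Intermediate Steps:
P = -2
Y(U) = -20 (Y(U) = 4 - 4*6 = 4 - 24 = -20)
x = -23 (x = -20 - 3 = -23)
Q(A, N) = 31 (Q(A, N) = 8 - 1*(-23) = 8 + 23 = 31)
(-234 + Q(-19, -22))*(-171) = (-234 + 31)*(-171) = -203*(-171) = 34713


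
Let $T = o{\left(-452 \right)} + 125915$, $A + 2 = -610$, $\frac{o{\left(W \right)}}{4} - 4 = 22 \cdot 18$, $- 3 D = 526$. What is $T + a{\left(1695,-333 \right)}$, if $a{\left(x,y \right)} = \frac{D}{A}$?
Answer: $\frac{117059033}{918} \approx 1.2752 \cdot 10^{5}$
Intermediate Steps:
$D = - \frac{526}{3}$ ($D = \left(- \frac{1}{3}\right) 526 = - \frac{526}{3} \approx -175.33$)
$o{\left(W \right)} = 1600$ ($o{\left(W \right)} = 16 + 4 \cdot 22 \cdot 18 = 16 + 4 \cdot 396 = 16 + 1584 = 1600$)
$A = -612$ ($A = -2 - 610 = -612$)
$a{\left(x,y \right)} = \frac{263}{918}$ ($a{\left(x,y \right)} = - \frac{526}{3 \left(-612\right)} = \left(- \frac{526}{3}\right) \left(- \frac{1}{612}\right) = \frac{263}{918}$)
$T = 127515$ ($T = 1600 + 125915 = 127515$)
$T + a{\left(1695,-333 \right)} = 127515 + \frac{263}{918} = \frac{117059033}{918}$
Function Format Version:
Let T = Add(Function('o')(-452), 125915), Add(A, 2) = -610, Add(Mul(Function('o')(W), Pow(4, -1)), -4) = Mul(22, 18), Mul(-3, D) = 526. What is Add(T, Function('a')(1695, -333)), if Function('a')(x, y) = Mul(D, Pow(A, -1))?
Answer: Rational(117059033, 918) ≈ 1.2752e+5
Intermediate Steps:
D = Rational(-526, 3) (D = Mul(Rational(-1, 3), 526) = Rational(-526, 3) ≈ -175.33)
Function('o')(W) = 1600 (Function('o')(W) = Add(16, Mul(4, Mul(22, 18))) = Add(16, Mul(4, 396)) = Add(16, 1584) = 1600)
A = -612 (A = Add(-2, -610) = -612)
Function('a')(x, y) = Rational(263, 918) (Function('a')(x, y) = Mul(Rational(-526, 3), Pow(-612, -1)) = Mul(Rational(-526, 3), Rational(-1, 612)) = Rational(263, 918))
T = 127515 (T = Add(1600, 125915) = 127515)
Add(T, Function('a')(1695, -333)) = Add(127515, Rational(263, 918)) = Rational(117059033, 918)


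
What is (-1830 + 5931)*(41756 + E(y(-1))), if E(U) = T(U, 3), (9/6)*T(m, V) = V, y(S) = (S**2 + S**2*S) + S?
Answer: 171249558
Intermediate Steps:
y(S) = S + S**2 + S**3 (y(S) = (S**2 + S**3) + S = S + S**2 + S**3)
T(m, V) = 2*V/3
E(U) = 2 (E(U) = (2/3)*3 = 2)
(-1830 + 5931)*(41756 + E(y(-1))) = (-1830 + 5931)*(41756 + 2) = 4101*41758 = 171249558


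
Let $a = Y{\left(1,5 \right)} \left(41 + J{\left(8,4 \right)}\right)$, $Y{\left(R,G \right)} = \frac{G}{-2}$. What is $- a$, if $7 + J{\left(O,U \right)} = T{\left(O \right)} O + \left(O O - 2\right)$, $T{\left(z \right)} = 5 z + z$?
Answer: $1200$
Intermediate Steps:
$T{\left(z \right)} = 6 z$
$Y{\left(R,G \right)} = - \frac{G}{2}$ ($Y{\left(R,G \right)} = G \left(- \frac{1}{2}\right) = - \frac{G}{2}$)
$J{\left(O,U \right)} = -9 + 7 O^{2}$ ($J{\left(O,U \right)} = -7 + \left(6 O O + \left(O O - 2\right)\right) = -7 + \left(6 O^{2} + \left(O^{2} - 2\right)\right) = -7 + \left(6 O^{2} + \left(-2 + O^{2}\right)\right) = -7 + \left(-2 + 7 O^{2}\right) = -9 + 7 O^{2}$)
$a = -1200$ ($a = \left(- \frac{1}{2}\right) 5 \left(41 - \left(9 - 7 \cdot 8^{2}\right)\right) = - \frac{5 \left(41 + \left(-9 + 7 \cdot 64\right)\right)}{2} = - \frac{5 \left(41 + \left(-9 + 448\right)\right)}{2} = - \frac{5 \left(41 + 439\right)}{2} = \left(- \frac{5}{2}\right) 480 = -1200$)
$- a = \left(-1\right) \left(-1200\right) = 1200$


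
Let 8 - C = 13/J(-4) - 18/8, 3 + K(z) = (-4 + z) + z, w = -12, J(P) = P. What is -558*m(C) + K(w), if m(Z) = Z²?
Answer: -203453/2 ≈ -1.0173e+5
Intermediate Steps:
K(z) = -7 + 2*z (K(z) = -3 + ((-4 + z) + z) = -3 + (-4 + 2*z) = -7 + 2*z)
C = 27/2 (C = 8 - (13/(-4) - 18/8) = 8 - (13*(-¼) - 18*⅛) = 8 - (-13/4 - 9/4) = 8 - 1*(-11/2) = 8 + 11/2 = 27/2 ≈ 13.500)
-558*m(C) + K(w) = -558*(27/2)² + (-7 + 2*(-12)) = -558*729/4 + (-7 - 24) = -203391/2 - 31 = -203453/2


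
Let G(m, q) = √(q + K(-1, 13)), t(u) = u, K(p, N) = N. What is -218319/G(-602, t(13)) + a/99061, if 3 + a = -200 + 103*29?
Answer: 2784/99061 - 218319*√26/26 ≈ -42816.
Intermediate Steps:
G(m, q) = √(13 + q) (G(m, q) = √(q + 13) = √(13 + q))
a = 2784 (a = -3 + (-200 + 103*29) = -3 + (-200 + 2987) = -3 + 2787 = 2784)
-218319/G(-602, t(13)) + a/99061 = -218319/√(13 + 13) + 2784/99061 = -218319*√26/26 + 2784*(1/99061) = -218319*√26/26 + 2784/99061 = 2784/99061 - 218319*√26/26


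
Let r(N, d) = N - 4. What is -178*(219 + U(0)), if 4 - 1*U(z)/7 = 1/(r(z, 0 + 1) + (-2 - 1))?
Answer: -44144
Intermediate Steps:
r(N, d) = -4 + N
U(z) = 28 - 7/(-7 + z) (U(z) = 28 - 7/((-4 + z) + (-2 - 1)) = 28 - 7/((-4 + z) - 3) = 28 - 7/(-7 + z))
-178*(219 + U(0)) = -178*(219 + 7*(-29 + 4*0)/(-7 + 0)) = -178*(219 + 7*(-29 + 0)/(-7)) = -178*(219 + 7*(-⅐)*(-29)) = -178*(219 + 29) = -178*248 = -44144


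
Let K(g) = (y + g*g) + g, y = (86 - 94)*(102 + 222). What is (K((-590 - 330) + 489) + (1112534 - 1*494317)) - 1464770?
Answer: -663815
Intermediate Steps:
y = -2592 (y = -8*324 = -2592)
K(g) = -2592 + g + g² (K(g) = (-2592 + g*g) + g = (-2592 + g²) + g = -2592 + g + g²)
(K((-590 - 330) + 489) + (1112534 - 1*494317)) - 1464770 = ((-2592 + ((-590 - 330) + 489) + ((-590 - 330) + 489)²) + (1112534 - 1*494317)) - 1464770 = ((-2592 + (-920 + 489) + (-920 + 489)²) + (1112534 - 494317)) - 1464770 = ((-2592 - 431 + (-431)²) + 618217) - 1464770 = ((-2592 - 431 + 185761) + 618217) - 1464770 = (182738 + 618217) - 1464770 = 800955 - 1464770 = -663815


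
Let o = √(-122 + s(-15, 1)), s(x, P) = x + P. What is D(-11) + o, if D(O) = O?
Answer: -11 + 2*I*√34 ≈ -11.0 + 11.662*I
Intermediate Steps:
s(x, P) = P + x
o = 2*I*√34 (o = √(-122 + (1 - 15)) = √(-122 - 14) = √(-136) = 2*I*√34 ≈ 11.662*I)
D(-11) + o = -11 + 2*I*√34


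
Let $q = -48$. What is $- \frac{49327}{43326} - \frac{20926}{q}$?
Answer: $\frac{75356015}{173304} \approx 434.82$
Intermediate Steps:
$- \frac{49327}{43326} - \frac{20926}{q} = - \frac{49327}{43326} - \frac{20926}{-48} = \left(-49327\right) \frac{1}{43326} - - \frac{10463}{24} = - \frac{49327}{43326} + \frac{10463}{24} = \frac{75356015}{173304}$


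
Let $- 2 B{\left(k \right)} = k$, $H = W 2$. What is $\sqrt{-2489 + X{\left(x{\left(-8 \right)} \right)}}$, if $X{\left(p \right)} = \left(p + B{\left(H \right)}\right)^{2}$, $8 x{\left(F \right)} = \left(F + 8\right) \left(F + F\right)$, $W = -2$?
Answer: $i \sqrt{2485} \approx 49.85 i$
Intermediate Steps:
$H = -4$ ($H = \left(-2\right) 2 = -4$)
$B{\left(k \right)} = - \frac{k}{2}$
$x{\left(F \right)} = \frac{F \left(8 + F\right)}{4}$ ($x{\left(F \right)} = \frac{\left(F + 8\right) \left(F + F\right)}{8} = \frac{\left(8 + F\right) 2 F}{8} = \frac{2 F \left(8 + F\right)}{8} = \frac{F \left(8 + F\right)}{4}$)
$X{\left(p \right)} = \left(2 + p\right)^{2}$ ($X{\left(p \right)} = \left(p - -2\right)^{2} = \left(p + 2\right)^{2} = \left(2 + p\right)^{2}$)
$\sqrt{-2489 + X{\left(x{\left(-8 \right)} \right)}} = \sqrt{-2489 + \left(2 + \frac{1}{4} \left(-8\right) \left(8 - 8\right)\right)^{2}} = \sqrt{-2489 + \left(2 + \frac{1}{4} \left(-8\right) 0\right)^{2}} = \sqrt{-2489 + \left(2 + 0\right)^{2}} = \sqrt{-2489 + 2^{2}} = \sqrt{-2489 + 4} = \sqrt{-2485} = i \sqrt{2485}$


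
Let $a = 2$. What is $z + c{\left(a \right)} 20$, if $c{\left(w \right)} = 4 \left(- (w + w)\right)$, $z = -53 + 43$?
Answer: $-330$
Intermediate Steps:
$z = -10$
$c{\left(w \right)} = - 8 w$ ($c{\left(w \right)} = 4 \left(- 2 w\right) = - 8 w$)
$z + c{\left(a \right)} 20 = -10 + \left(-8\right) 2 \cdot 20 = -10 - 320 = -330$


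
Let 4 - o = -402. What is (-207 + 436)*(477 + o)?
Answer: 202207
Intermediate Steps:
o = 406 (o = 4 - 1*(-402) = 4 + 402 = 406)
(-207 + 436)*(477 + o) = (-207 + 436)*(477 + 406) = 229*883 = 202207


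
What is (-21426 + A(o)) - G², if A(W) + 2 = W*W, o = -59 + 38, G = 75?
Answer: -26612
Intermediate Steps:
o = -21
A(W) = -2 + W² (A(W) = -2 + W*W = -2 + W²)
(-21426 + A(o)) - G² = (-21426 + (-2 + (-21)²)) - 1*75² = (-21426 + (-2 + 441)) - 1*5625 = (-21426 + 439) - 5625 = -20987 - 5625 = -26612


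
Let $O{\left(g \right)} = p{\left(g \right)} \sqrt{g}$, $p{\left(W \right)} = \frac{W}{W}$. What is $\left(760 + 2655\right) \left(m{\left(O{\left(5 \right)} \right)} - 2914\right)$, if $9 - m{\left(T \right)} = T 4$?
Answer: $-9920575 - 13660 \sqrt{5} \approx -9.9511 \cdot 10^{6}$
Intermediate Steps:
$p{\left(W \right)} = 1$
$O{\left(g \right)} = \sqrt{g}$ ($O{\left(g \right)} = 1 \sqrt{g} = \sqrt{g}$)
$m{\left(T \right)} = 9 - 4 T$ ($m{\left(T \right)} = 9 - T 4 = 9 - 4 T$)
$\left(760 + 2655\right) \left(m{\left(O{\left(5 \right)} \right)} - 2914\right) = \left(760 + 2655\right) \left(\left(9 - 4 \sqrt{5}\right) - 2914\right) = 3415 \left(-2905 - 4 \sqrt{5}\right) = -9920575 - 13660 \sqrt{5}$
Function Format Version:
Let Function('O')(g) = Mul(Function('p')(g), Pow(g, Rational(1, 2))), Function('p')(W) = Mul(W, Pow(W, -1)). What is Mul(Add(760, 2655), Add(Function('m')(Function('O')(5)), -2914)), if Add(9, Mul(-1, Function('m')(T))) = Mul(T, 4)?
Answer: Add(-9920575, Mul(-13660, Pow(5, Rational(1, 2)))) ≈ -9.9511e+6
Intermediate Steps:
Function('p')(W) = 1
Function('O')(g) = Pow(g, Rational(1, 2)) (Function('O')(g) = Mul(1, Pow(g, Rational(1, 2))) = Pow(g, Rational(1, 2)))
Function('m')(T) = Add(9, Mul(-4, T)) (Function('m')(T) = Add(9, Mul(-1, Mul(T, 4))) = Add(9, Mul(-1, Mul(4, T))) = Add(9, Mul(-4, T)))
Mul(Add(760, 2655), Add(Function('m')(Function('O')(5)), -2914)) = Mul(Add(760, 2655), Add(Add(9, Mul(-4, Pow(5, Rational(1, 2)))), -2914)) = Mul(3415, Add(-2905, Mul(-4, Pow(5, Rational(1, 2))))) = Add(-9920575, Mul(-13660, Pow(5, Rational(1, 2))))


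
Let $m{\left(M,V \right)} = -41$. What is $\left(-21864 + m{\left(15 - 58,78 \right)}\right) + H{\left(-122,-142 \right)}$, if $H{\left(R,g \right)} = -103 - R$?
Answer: $-21886$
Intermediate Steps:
$\left(-21864 + m{\left(15 - 58,78 \right)}\right) + H{\left(-122,-142 \right)} = \left(-21864 - 41\right) - -19 = -21905 + \left(-103 + 122\right) = -21905 + 19 = -21886$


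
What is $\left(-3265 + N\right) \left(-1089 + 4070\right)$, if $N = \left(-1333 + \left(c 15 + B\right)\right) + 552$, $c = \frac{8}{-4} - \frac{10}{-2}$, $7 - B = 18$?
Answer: $-11959772$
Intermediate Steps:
$B = -11$ ($B = 7 - 18 = -11$)
$c = 3$ ($c = 8 \left(- \frac{1}{4}\right) - -5 = -2 + 5 = 3$)
$N = -747$ ($N = \left(-1333 + \left(3 \cdot 15 - 11\right)\right) + 552 = \left(-1333 + \left(45 - 11\right)\right) + 552 = \left(-1333 + 34\right) + 552 = -1299 + 552 = -747$)
$\left(-3265 + N\right) \left(-1089 + 4070\right) = \left(-3265 - 747\right) \left(-1089 + 4070\right) = \left(-4012\right) 2981 = -11959772$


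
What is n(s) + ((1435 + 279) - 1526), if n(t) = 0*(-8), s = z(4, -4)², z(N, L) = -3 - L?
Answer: 188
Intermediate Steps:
s = 1 (s = (-3 - 1*(-4))² = (-3 + 4)² = 1² = 1)
n(t) = 0
n(s) + ((1435 + 279) - 1526) = 0 + ((1435 + 279) - 1526) = 0 + (1714 - 1526) = 0 + 188 = 188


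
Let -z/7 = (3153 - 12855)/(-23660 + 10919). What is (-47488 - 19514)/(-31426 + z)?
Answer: 142278747/66744430 ≈ 2.1317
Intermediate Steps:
z = -22638/4247 (z = -7*(3153 - 12855)/(-23660 + 10919) = -(-67914)/(-12741) = -(-67914)*(-1)/12741 = -7*3234/4247 = -22638/4247 ≈ -5.3304)
(-47488 - 19514)/(-31426 + z) = (-47488 - 19514)/(-31426 - 22638/4247) = -67002/(-133488860/4247) = -67002*(-4247/133488860) = 142278747/66744430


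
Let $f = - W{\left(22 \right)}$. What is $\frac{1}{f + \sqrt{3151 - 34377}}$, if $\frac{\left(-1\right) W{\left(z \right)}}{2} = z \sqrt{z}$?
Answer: $\frac{1}{44 \sqrt{22} + i \sqrt{31226}} \approx 0.0027958 - 0.0023938 i$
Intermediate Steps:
$W{\left(z \right)} = - 2 z^{\frac{3}{2}}$ ($W{\left(z \right)} = - 2 z \sqrt{z} = - 2 z^{\frac{3}{2}}$)
$f = 44 \sqrt{22}$ ($f = - \left(-2\right) 22^{\frac{3}{2}} = - \left(-2\right) 22 \sqrt{22} = - \left(-44\right) \sqrt{22} = 44 \sqrt{22} \approx 206.38$)
$\frac{1}{f + \sqrt{3151 - 34377}} = \frac{1}{44 \sqrt{22} + \sqrt{3151 - 34377}} = \frac{1}{44 \sqrt{22} + \sqrt{-31226}} = \frac{1}{44 \sqrt{22} + i \sqrt{31226}}$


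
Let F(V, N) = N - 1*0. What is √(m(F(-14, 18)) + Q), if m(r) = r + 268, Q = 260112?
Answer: √260398 ≈ 510.29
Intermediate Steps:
F(V, N) = N (F(V, N) = N + 0 = N)
m(r) = 268 + r
√(m(F(-14, 18)) + Q) = √((268 + 18) + 260112) = √(286 + 260112) = √260398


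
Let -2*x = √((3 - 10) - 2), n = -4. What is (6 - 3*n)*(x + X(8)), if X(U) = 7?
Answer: 126 - 27*I ≈ 126.0 - 27.0*I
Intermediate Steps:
x = -3*I/2 (x = -√((3 - 10) - 2)/2 = -√(-7 - 2)/2 = -3*I/2 ≈ -1.5*I)
(6 - 3*n)*(x + X(8)) = (6 - 3*(-4))*(-3*I/2 + 7) = (6 + 12)*(7 - 3*I/2) = 18*(7 - 3*I/2) = 126 - 27*I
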